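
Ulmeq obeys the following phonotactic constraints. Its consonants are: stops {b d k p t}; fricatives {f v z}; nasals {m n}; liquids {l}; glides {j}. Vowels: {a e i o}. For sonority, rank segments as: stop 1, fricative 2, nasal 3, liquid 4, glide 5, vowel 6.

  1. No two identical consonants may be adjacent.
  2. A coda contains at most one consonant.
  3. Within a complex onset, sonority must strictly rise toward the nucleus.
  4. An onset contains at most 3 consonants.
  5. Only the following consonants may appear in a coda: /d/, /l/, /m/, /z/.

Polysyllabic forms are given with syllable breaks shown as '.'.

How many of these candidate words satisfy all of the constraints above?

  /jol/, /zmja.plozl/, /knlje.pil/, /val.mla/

2

/jol/ — σ1 onset /j/, coda /l/ ok → permitted
/zmja.plozl/ — violates constraint 2: syllable 2 coda /zl/ has 2 consonants (> 1) → not permitted
/knlje.pil/ — violates constraint 4: syllable 1 onset /knlj/ has 4 consonants (> 3) → not permitted
/val.mla/ — σ1 onset /v/, coda /l/ ok; σ2 onset /ml/ (3→4 rises), coda /∅/ ok → permitted
Permitted: /jol/, /val.mla/ → 2.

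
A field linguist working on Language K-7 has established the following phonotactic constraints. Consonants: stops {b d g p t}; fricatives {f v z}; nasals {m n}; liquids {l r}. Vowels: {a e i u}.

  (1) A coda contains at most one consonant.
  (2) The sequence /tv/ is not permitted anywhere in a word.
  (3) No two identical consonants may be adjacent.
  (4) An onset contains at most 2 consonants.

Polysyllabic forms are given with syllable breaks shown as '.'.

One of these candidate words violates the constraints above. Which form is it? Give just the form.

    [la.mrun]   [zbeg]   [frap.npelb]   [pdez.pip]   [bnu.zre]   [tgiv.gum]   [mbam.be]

[frap.npelb]

[la.mrun] — σ1 onset /l/, coda /∅/ ok; σ2 onset /mr/ (2C), coda /n/ ok → phonotactically legal
[zbeg] — σ1 onset /zb/ (2C), coda /g/ ok → phonotactically legal
[frap.npelb] — violates constraint 1: syllable 2 coda /lb/ has 2 consonants (> 1) → phonotactically illegal
[pdez.pip] — σ1 onset /pd/ (2C), coda /z/ ok; σ2 onset /p/, coda /p/ ok → phonotactically legal
[bnu.zre] — σ1 onset /bn/ (2C), coda /∅/ ok; σ2 onset /zr/ (2C), coda /∅/ ok → phonotactically legal
[tgiv.gum] — σ1 onset /tg/ (2C), coda /v/ ok; σ2 onset /g/, coda /m/ ok → phonotactically legal
[mbam.be] — σ1 onset /mb/ (2C), coda /m/ ok; σ2 onset /b/, coda /∅/ ok → phonotactically legal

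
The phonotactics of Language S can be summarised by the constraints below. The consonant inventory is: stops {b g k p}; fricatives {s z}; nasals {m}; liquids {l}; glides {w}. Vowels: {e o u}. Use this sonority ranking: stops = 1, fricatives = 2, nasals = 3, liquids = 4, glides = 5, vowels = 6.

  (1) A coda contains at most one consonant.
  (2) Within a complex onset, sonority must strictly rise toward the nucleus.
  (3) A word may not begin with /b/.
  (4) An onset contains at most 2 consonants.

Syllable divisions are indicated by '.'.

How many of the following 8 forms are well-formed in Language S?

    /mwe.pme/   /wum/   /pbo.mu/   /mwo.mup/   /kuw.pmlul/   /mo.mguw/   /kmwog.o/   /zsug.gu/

3

/mwe.pme/ — σ1 onset /mw/ (3→5 rises), coda /∅/ ok; σ2 onset /pm/ (1→3 rises), coda /∅/ ok → well-formed
/wum/ — σ1 onset /w/, coda /m/ ok → well-formed
/pbo.mu/ — violates constraint 2: syllable 1 onset /pb/: /p/ (stop, 1) → /b/ (stop, 1) does not rise → ill-formed
/mwo.mup/ — σ1 onset /mw/ (3→5 rises), coda /∅/ ok; σ2 onset /m/, coda /p/ ok → well-formed
/kuw.pmlul/ — violates constraint 4: syllable 2 onset /pml/ has 3 consonants (> 2) → ill-formed
/mo.mguw/ — violates constraint 2: syllable 2 onset /mg/: /m/ (nasal, 3) → /g/ (stop, 1) does not rise → ill-formed
/kmwog.o/ — violates constraint 4: syllable 1 onset /kmw/ has 3 consonants (> 2) → ill-formed
/zsug.gu/ — violates constraint 2: syllable 1 onset /zs/: /z/ (fricative, 2) → /s/ (fricative, 2) does not rise → ill-formed
Well-formed: /mwe.pme/, /wum/, /mwo.mup/ → 3.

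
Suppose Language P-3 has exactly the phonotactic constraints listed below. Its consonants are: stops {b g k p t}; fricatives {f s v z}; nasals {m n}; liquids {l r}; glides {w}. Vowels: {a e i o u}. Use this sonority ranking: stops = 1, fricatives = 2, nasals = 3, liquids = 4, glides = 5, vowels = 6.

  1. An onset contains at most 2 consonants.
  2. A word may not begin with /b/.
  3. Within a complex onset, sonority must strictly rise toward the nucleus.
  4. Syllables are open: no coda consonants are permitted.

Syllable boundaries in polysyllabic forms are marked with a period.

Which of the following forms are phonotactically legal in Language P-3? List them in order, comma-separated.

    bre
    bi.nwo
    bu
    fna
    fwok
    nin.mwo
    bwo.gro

fna

bre — violates constraint 2: word begins with /b/ → phonotactically illegal
bi.nwo — violates constraint 2: word begins with /b/ → phonotactically illegal
bu — violates constraint 2: word begins with /b/ → phonotactically illegal
fna — σ1 onset /fn/ (2→3 rises), coda /∅/ ok → phonotactically legal
fwok — violates constraint 4: syllable 1 coda /k/ has 1 consonant (> 0) → phonotactically illegal
nin.mwo — violates constraint 4: syllable 1 coda /n/ has 1 consonant (> 0) → phonotactically illegal
bwo.gro — violates constraint 2: word begins with /b/ → phonotactically illegal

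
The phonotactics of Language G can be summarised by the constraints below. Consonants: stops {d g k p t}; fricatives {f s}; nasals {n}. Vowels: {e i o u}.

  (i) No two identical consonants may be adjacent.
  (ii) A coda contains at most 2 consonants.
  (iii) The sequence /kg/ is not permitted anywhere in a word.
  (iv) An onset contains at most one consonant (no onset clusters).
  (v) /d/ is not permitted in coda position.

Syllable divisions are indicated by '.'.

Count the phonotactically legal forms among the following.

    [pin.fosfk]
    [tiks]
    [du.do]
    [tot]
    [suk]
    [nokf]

5

[pin.fosfk] — violates constraint (ii): syllable 2 coda /sfk/ has 3 consonants (> 2) → phonotactically illegal
[tiks] — σ1 onset /t/, coda /ks/ (2C) ok → phonotactically legal
[du.do] — σ1 onset /d/, coda /∅/ ok; σ2 onset /d/, coda /∅/ ok → phonotactically legal
[tot] — σ1 onset /t/, coda /t/ ok → phonotactically legal
[suk] — σ1 onset /s/, coda /k/ ok → phonotactically legal
[nokf] — σ1 onset /n/, coda /kf/ (2C) ok → phonotactically legal
Phonotactically legal: [tiks], [du.do], [tot], [suk], [nokf] → 5.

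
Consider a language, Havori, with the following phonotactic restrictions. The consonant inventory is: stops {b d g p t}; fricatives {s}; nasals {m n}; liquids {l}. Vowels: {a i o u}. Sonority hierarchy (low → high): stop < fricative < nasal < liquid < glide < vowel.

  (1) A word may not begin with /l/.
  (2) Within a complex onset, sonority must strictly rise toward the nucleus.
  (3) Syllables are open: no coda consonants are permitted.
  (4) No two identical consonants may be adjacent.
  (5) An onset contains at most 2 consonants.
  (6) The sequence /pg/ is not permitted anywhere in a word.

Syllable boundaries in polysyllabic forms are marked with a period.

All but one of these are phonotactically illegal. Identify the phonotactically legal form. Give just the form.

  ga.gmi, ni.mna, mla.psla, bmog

ga.gmi — σ1 onset /g/, coda /∅/ ok; σ2 onset /gm/ (1→3 rises), coda /∅/ ok → phonotactically legal
ni.mna — violates constraint 2: syllable 2 onset /mn/: /m/ (nasal, 3) → /n/ (nasal, 3) does not rise → phonotactically illegal
mla.psla — violates constraint 5: syllable 2 onset /psl/ has 3 consonants (> 2) → phonotactically illegal
bmog — violates constraint 3: syllable 1 coda /g/ has 1 consonant (> 0) → phonotactically illegal

ga.gmi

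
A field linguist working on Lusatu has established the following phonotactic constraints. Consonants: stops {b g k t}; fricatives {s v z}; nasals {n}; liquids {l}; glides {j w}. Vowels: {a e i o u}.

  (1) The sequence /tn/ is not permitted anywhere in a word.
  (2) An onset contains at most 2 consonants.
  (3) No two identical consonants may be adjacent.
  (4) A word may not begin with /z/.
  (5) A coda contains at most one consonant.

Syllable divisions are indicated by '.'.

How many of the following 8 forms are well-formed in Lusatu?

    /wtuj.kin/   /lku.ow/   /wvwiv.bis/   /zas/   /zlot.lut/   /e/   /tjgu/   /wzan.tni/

3

/wtuj.kin/ — σ1 onset /wt/ (2C), coda /j/ ok; σ2 onset /k/, coda /n/ ok → well-formed
/lku.ow/ — σ1 onset /lk/ (2C), coda /∅/ ok; σ2 onset /∅/, coda /w/ ok → well-formed
/wvwiv.bis/ — violates constraint 2: syllable 1 onset /wvw/ has 3 consonants (> 2) → ill-formed
/zas/ — violates constraint 4: word begins with /z/ → ill-formed
/zlot.lut/ — violates constraint 4: word begins with /z/ → ill-formed
/e/ — σ1 onset /∅/, coda /∅/ ok → well-formed
/tjgu/ — violates constraint 2: syllable 1 onset /tjg/ has 3 consonants (> 2) → ill-formed
/wzan.tni/ — violates constraint 1: contains banned sequence /tn/ → ill-formed
Well-formed: /wtuj.kin/, /lku.ow/, /e/ → 3.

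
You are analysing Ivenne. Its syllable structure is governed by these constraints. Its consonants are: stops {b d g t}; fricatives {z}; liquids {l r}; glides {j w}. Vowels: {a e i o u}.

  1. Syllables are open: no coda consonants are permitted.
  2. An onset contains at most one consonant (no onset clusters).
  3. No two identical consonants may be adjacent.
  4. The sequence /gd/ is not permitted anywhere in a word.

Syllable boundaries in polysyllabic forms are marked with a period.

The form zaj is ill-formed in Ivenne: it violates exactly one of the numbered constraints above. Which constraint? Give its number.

1

zaj: syllable 1 coda /j/ has 1 consonant (> 0).
This is a violation of constraint 1: "Syllables are open: no coda consonants are permitted."
The remaining constraints (2, 3, 4) are satisfied.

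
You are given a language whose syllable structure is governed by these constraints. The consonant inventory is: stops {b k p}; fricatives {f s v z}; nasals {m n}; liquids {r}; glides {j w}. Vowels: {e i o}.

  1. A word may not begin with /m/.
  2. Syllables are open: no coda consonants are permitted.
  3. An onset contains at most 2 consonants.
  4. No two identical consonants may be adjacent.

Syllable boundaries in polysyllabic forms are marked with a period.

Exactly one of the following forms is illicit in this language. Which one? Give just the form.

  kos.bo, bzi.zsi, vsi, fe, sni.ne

kos.bo

kos.bo — violates constraint 2: syllable 1 coda /s/ has 1 consonant (> 0) → illicit
bzi.zsi — σ1 onset /bz/ (2C), coda /∅/ ok; σ2 onset /zs/ (2C), coda /∅/ ok → licit
vsi — σ1 onset /vs/ (2C), coda /∅/ ok → licit
fe — σ1 onset /f/, coda /∅/ ok → licit
sni.ne — σ1 onset /sn/ (2C), coda /∅/ ok; σ2 onset /n/, coda /∅/ ok → licit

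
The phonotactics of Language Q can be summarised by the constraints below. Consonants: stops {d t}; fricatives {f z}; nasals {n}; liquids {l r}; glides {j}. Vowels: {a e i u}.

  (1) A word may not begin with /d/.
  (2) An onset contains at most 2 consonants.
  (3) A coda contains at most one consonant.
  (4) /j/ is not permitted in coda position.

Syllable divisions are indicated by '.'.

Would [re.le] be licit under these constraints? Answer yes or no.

[re.le] — σ1 onset /r/, coda /∅/ ok; σ2 onset /l/, coda /∅/ ok → licit

yes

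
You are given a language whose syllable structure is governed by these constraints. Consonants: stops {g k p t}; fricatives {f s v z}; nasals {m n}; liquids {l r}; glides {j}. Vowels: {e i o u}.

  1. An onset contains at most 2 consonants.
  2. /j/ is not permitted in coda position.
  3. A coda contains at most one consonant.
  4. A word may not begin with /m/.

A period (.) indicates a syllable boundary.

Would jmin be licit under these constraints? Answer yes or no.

yes

jmin — σ1 onset /jm/ (2C), coda /n/ ok → licit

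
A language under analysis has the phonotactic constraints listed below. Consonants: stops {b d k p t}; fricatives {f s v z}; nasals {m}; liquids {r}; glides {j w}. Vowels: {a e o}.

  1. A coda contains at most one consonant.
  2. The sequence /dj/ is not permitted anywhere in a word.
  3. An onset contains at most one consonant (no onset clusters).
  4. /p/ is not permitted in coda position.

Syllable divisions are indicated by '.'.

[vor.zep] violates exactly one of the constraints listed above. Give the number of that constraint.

[vor.zep]: syllable 2 coda contains /p/.
This is a violation of constraint 4: "/p/ is not permitted in coda position."
The remaining constraints (1, 2, 3) are satisfied.

4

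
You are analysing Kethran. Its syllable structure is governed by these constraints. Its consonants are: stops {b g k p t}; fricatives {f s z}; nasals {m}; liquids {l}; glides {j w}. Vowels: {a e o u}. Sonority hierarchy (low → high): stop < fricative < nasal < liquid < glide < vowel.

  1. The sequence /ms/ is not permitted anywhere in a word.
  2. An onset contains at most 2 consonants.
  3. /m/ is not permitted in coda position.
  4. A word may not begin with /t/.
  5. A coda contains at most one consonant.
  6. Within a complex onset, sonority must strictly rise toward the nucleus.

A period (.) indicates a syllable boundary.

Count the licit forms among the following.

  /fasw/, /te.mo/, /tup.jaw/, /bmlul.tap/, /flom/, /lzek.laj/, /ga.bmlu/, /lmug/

/fasw/ — violates constraint 5: syllable 1 coda /sw/ has 2 consonants (> 1) → illicit
/te.mo/ — violates constraint 4: word begins with /t/ → illicit
/tup.jaw/ — violates constraint 4: word begins with /t/ → illicit
/bmlul.tap/ — violates constraint 2: syllable 1 onset /bml/ has 3 consonants (> 2) → illicit
/flom/ — violates constraint 3: syllable 1 coda contains /m/ → illicit
/lzek.laj/ — violates constraint 6: syllable 1 onset /lz/: /l/ (liquid, 4) → /z/ (fricative, 2) does not rise → illicit
/ga.bmlu/ — violates constraint 2: syllable 2 onset /bml/ has 3 consonants (> 2) → illicit
/lmug/ — violates constraint 6: syllable 1 onset /lm/: /l/ (liquid, 4) → /m/ (nasal, 3) does not rise → illicit
No form is licit → 0.

0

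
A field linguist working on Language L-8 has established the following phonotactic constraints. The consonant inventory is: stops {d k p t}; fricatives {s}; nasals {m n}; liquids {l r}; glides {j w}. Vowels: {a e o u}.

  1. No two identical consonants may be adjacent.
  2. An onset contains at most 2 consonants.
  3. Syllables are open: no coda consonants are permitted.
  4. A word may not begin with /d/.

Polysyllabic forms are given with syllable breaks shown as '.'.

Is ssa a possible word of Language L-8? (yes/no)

no

ssa — violates constraint 1: adjacent identical consonants /ss/ → ill-formed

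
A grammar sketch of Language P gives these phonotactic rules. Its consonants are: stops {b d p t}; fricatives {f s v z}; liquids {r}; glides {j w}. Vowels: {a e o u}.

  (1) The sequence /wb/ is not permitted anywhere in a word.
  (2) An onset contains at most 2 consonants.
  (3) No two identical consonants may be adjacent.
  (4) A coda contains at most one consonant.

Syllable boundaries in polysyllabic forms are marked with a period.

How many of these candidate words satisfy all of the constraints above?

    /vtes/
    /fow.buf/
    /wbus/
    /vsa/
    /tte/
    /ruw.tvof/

3

/vtes/ — σ1 onset /vt/ (2C), coda /s/ ok → phonotactically legal
/fow.buf/ — violates constraint 1: contains banned sequence /wb/ → phonotactically illegal
/wbus/ — violates constraint 1: contains banned sequence /wb/ → phonotactically illegal
/vsa/ — σ1 onset /vs/ (2C), coda /∅/ ok → phonotactically legal
/tte/ — violates constraint 3: adjacent identical consonants /tt/ → phonotactically illegal
/ruw.tvof/ — σ1 onset /r/, coda /w/ ok; σ2 onset /tv/ (2C), coda /f/ ok → phonotactically legal
Phonotactically legal: /vtes/, /vsa/, /ruw.tvof/ → 3.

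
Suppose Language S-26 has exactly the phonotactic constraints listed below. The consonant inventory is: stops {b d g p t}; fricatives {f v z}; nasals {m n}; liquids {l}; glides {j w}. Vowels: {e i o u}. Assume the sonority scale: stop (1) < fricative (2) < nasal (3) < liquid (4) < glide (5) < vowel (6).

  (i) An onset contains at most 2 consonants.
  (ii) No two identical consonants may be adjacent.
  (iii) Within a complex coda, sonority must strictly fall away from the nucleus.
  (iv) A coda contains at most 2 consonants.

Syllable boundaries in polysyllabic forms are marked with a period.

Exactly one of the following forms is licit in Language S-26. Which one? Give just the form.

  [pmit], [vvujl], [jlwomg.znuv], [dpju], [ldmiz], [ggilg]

[pmit]

[pmit] — σ1 onset /pm/ (2C), coda /t/ ok → licit
[vvujl] — violates constraint (ii): adjacent identical consonants /vv/ → illicit
[jlwomg.znuv] — violates constraint (i): syllable 1 onset /jlw/ has 3 consonants (> 2) → illicit
[dpju] — violates constraint (i): syllable 1 onset /dpj/ has 3 consonants (> 2) → illicit
[ldmiz] — violates constraint (i): syllable 1 onset /ldm/ has 3 consonants (> 2) → illicit
[ggilg] — violates constraint (ii): adjacent identical consonants /gg/ → illicit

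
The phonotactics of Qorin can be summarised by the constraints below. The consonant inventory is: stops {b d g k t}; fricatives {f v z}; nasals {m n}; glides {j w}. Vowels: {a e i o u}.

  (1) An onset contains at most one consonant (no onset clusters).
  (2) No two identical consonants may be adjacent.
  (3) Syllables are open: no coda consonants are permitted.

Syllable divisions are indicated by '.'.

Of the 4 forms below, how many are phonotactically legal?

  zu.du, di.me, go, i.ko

zu.du — σ1 onset /z/, coda /∅/ ok; σ2 onset /d/, coda /∅/ ok → phonotactically legal
di.me — σ1 onset /d/, coda /∅/ ok; σ2 onset /m/, coda /∅/ ok → phonotactically legal
go — σ1 onset /g/, coda /∅/ ok → phonotactically legal
i.ko — σ1 onset /∅/, coda /∅/ ok; σ2 onset /k/, coda /∅/ ok → phonotactically legal
Phonotactically legal: zu.du, di.me, go, i.ko → 4.

4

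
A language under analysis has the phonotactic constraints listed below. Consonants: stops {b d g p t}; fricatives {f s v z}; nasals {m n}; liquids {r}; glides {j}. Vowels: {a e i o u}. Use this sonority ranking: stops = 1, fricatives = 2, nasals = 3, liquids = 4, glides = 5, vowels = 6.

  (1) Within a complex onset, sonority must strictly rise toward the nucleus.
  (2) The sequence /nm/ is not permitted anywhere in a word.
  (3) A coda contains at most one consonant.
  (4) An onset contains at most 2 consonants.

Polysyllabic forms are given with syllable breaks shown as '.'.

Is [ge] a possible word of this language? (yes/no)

yes

[ge] — σ1 onset /g/, coda /∅/ ok → licit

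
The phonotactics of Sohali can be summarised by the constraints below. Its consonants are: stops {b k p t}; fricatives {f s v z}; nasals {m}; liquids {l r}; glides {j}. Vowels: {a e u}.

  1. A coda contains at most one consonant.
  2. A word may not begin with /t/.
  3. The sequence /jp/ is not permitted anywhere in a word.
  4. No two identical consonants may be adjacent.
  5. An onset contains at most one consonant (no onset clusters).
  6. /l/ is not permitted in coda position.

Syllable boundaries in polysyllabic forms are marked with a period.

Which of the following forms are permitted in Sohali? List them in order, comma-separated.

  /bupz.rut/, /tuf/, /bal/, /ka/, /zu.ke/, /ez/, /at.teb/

/ka/, /zu.ke/, /ez/

/bupz.rut/ — violates constraint 1: syllable 1 coda /pz/ has 2 consonants (> 1) → not permitted
/tuf/ — violates constraint 2: word begins with /t/ → not permitted
/bal/ — violates constraint 6: syllable 1 coda contains /l/ → not permitted
/ka/ — σ1 onset /k/, coda /∅/ ok → permitted
/zu.ke/ — σ1 onset /z/, coda /∅/ ok; σ2 onset /k/, coda /∅/ ok → permitted
/ez/ — σ1 onset /∅/, coda /z/ ok → permitted
/at.teb/ — violates constraint 4: adjacent identical consonants /tt/ → not permitted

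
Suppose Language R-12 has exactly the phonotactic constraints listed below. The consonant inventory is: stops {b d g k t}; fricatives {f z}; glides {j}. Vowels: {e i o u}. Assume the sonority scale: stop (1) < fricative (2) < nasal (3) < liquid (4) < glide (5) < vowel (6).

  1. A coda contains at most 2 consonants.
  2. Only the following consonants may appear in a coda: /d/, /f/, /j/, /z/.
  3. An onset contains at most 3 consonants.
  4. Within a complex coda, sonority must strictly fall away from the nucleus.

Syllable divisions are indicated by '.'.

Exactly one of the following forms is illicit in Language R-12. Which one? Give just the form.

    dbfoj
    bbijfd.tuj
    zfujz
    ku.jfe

bbijfd.tuj

dbfoj — σ1 onset /dbf/ (3C), coda /j/ ok → licit
bbijfd.tuj — violates constraint 1: syllable 1 coda /jfd/ has 3 consonants (> 2) → illicit
zfujz — σ1 onset /zf/ (2C), coda /jz/ (5→2 falls) ok → licit
ku.jfe — σ1 onset /k/, coda /∅/ ok; σ2 onset /jf/ (2C), coda /∅/ ok → licit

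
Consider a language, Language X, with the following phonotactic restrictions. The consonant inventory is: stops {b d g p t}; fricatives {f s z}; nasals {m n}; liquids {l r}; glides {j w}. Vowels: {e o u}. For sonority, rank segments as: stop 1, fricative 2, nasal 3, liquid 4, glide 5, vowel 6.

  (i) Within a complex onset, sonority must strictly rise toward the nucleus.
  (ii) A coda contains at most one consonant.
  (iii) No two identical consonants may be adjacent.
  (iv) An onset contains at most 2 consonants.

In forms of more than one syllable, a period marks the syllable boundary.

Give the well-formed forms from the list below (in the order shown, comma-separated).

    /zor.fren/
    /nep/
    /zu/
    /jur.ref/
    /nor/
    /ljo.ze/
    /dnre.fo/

/zor.fren/, /nep/, /zu/, /nor/, /ljo.ze/

/zor.fren/ — σ1 onset /z/, coda /r/ ok; σ2 onset /fr/ (2→4 rises), coda /n/ ok → well-formed
/nep/ — σ1 onset /n/, coda /p/ ok → well-formed
/zu/ — σ1 onset /z/, coda /∅/ ok → well-formed
/jur.ref/ — violates constraint (iii): adjacent identical consonants /rr/ → ill-formed
/nor/ — σ1 onset /n/, coda /r/ ok → well-formed
/ljo.ze/ — σ1 onset /lj/ (4→5 rises), coda /∅/ ok; σ2 onset /z/, coda /∅/ ok → well-formed
/dnre.fo/ — violates constraint (iv): syllable 1 onset /dnr/ has 3 consonants (> 2) → ill-formed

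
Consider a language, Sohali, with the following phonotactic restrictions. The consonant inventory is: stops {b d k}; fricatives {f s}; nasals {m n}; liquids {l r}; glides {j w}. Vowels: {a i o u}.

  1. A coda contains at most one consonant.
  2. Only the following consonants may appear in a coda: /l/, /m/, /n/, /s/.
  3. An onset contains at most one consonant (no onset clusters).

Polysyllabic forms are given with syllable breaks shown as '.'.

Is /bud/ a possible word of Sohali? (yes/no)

/bud/ — violates constraint 2: syllable 1 coda contains /d/, which is not a licensed coda consonant → ill-formed

no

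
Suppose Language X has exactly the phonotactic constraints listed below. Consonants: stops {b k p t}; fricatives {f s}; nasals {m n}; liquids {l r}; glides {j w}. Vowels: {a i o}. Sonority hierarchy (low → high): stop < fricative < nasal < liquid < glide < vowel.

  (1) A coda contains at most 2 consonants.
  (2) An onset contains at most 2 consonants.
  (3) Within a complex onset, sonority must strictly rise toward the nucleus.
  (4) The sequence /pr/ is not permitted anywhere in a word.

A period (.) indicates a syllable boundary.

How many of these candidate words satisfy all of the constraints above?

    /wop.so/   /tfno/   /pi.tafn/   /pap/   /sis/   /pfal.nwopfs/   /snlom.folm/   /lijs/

/wop.so/ — σ1 onset /w/, coda /p/ ok; σ2 onset /s/, coda /∅/ ok → well-formed
/tfno/ — violates constraint 2: syllable 1 onset /tfn/ has 3 consonants (> 2) → ill-formed
/pi.tafn/ — σ1 onset /p/, coda /∅/ ok; σ2 onset /t/, coda /fn/ (2C) ok → well-formed
/pap/ — σ1 onset /p/, coda /p/ ok → well-formed
/sis/ — σ1 onset /s/, coda /s/ ok → well-formed
/pfal.nwopfs/ — violates constraint 1: syllable 2 coda /pfs/ has 3 consonants (> 2) → ill-formed
/snlom.folm/ — violates constraint 2: syllable 1 onset /snl/ has 3 consonants (> 2) → ill-formed
/lijs/ — σ1 onset /l/, coda /js/ (2C) ok → well-formed
Well-formed: /wop.so/, /pi.tafn/, /pap/, /sis/, /lijs/ → 5.

5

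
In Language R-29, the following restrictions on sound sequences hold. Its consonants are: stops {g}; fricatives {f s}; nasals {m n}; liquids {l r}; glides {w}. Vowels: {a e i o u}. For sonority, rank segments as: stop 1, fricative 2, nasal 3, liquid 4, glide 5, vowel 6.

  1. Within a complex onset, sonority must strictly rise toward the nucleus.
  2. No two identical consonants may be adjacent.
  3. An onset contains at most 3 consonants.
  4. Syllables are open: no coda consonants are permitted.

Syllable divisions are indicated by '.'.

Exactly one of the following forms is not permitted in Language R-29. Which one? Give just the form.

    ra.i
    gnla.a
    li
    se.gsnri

ra.i — σ1 onset /r/, coda /∅/ ok; σ2 onset /∅/, coda /∅/ ok → permitted
gnla.a — σ1 onset /gnl/ (1→3→4 rises), coda /∅/ ok; σ2 onset /∅/, coda /∅/ ok → permitted
li — σ1 onset /l/, coda /∅/ ok → permitted
se.gsnri — violates constraint 3: syllable 2 onset /gsnr/ has 4 consonants (> 3) → not permitted

se.gsnri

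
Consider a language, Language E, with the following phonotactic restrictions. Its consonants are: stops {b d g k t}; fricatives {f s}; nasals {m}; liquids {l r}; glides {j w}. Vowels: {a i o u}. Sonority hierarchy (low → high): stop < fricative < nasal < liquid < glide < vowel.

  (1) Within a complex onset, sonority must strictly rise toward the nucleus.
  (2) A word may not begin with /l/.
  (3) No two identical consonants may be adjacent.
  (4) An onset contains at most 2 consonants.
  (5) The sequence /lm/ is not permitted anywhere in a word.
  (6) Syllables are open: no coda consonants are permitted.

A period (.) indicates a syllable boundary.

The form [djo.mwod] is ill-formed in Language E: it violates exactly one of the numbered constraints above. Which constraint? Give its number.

6

[djo.mwod]: syllable 2 coda /d/ has 1 consonant (> 0).
This is a violation of constraint 6: "Syllables are open: no coda consonants are permitted."
The remaining constraints (1, 2, 3, 4, 5) are satisfied.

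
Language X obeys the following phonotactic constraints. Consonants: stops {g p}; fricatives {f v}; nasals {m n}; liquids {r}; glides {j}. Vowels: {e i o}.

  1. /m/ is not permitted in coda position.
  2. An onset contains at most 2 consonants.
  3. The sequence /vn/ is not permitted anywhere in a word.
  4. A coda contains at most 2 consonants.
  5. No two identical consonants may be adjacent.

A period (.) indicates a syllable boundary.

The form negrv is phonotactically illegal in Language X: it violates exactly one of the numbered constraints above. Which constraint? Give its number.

negrv: syllable 1 coda /grv/ has 3 consonants (> 2).
This is a violation of constraint 4: "A coda contains at most 2 consonants."
The remaining constraints (1, 2, 3, 5) are satisfied.

4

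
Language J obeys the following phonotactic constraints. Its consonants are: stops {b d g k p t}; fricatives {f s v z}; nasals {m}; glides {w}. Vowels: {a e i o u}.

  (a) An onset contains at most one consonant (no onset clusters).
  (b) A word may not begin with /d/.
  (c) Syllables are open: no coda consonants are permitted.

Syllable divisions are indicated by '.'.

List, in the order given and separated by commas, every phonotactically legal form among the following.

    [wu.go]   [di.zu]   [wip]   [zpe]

[wu.go]

[wu.go] — σ1 onset /w/, coda /∅/ ok; σ2 onset /g/, coda /∅/ ok → phonotactically legal
[di.zu] — violates constraint (b): word begins with /d/ → phonotactically illegal
[wip] — violates constraint (c): syllable 1 coda /p/ has 1 consonant (> 0) → phonotactically illegal
[zpe] — violates constraint (a): syllable 1 onset /zp/ has 2 consonants (> 1) → phonotactically illegal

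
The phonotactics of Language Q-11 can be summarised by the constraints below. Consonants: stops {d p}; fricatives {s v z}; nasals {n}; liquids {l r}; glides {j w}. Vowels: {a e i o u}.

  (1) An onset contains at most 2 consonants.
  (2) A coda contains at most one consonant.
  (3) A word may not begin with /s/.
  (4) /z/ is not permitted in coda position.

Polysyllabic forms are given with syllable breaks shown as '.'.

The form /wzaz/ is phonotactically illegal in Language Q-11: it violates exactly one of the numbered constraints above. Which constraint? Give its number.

/wzaz/: syllable 1 coda contains /z/.
This is a violation of constraint 4: "/z/ is not permitted in coda position."
The remaining constraints (1, 2, 3) are satisfied.

4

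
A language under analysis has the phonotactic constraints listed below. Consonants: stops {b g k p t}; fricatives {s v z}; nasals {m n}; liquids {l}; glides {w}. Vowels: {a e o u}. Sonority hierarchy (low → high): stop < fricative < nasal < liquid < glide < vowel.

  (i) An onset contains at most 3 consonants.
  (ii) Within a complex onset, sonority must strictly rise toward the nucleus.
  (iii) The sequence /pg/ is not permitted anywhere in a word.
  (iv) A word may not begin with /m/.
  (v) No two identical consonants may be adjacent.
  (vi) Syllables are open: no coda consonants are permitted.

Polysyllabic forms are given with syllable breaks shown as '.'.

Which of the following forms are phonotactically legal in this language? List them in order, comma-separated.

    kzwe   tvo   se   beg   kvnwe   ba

kzwe — σ1 onset /kzw/ (1→2→5 rises), coda /∅/ ok → phonotactically legal
tvo — σ1 onset /tv/ (1→2 rises), coda /∅/ ok → phonotactically legal
se — σ1 onset /s/, coda /∅/ ok → phonotactically legal
beg — violates constraint (vi): syllable 1 coda /g/ has 1 consonant (> 0) → phonotactically illegal
kvnwe — violates constraint (i): syllable 1 onset /kvnw/ has 4 consonants (> 3) → phonotactically illegal
ba — σ1 onset /b/, coda /∅/ ok → phonotactically legal

kzwe, tvo, se, ba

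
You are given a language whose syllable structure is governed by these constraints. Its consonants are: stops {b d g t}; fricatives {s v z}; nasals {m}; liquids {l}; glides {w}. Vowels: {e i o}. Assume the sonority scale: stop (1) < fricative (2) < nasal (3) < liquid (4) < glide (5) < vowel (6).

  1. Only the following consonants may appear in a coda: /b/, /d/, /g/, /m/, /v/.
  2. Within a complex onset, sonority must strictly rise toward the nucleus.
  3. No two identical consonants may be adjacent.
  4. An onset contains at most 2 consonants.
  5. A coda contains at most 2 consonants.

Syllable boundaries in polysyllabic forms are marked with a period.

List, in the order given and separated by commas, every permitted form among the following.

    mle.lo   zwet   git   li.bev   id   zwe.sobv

mle.lo — σ1 onset /ml/ (3→4 rises), coda /∅/ ok; σ2 onset /l/, coda /∅/ ok → permitted
zwet — violates constraint 1: syllable 1 coda contains /t/, which is not a licensed coda consonant → not permitted
git — violates constraint 1: syllable 1 coda contains /t/, which is not a licensed coda consonant → not permitted
li.bev — σ1 onset /l/, coda /∅/ ok; σ2 onset /b/, coda /v/ ok → permitted
id — σ1 onset /∅/, coda /d/ ok → permitted
zwe.sobv — σ1 onset /zw/ (2→5 rises), coda /∅/ ok; σ2 onset /s/, coda /bv/ (2C) ok → permitted

mle.lo, li.bev, id, zwe.sobv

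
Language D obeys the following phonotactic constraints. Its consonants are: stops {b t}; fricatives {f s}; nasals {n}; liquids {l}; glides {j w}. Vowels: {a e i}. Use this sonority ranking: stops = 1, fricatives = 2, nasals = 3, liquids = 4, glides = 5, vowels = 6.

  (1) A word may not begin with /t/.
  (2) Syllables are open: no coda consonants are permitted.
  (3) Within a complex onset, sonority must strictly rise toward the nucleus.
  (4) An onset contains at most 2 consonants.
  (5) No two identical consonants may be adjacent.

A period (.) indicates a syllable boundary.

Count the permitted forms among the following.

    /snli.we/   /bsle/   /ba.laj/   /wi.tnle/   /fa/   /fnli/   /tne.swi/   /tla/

/snli.we/ — violates constraint 4: syllable 1 onset /snl/ has 3 consonants (> 2) → not permitted
/bsle/ — violates constraint 4: syllable 1 onset /bsl/ has 3 consonants (> 2) → not permitted
/ba.laj/ — violates constraint 2: syllable 2 coda /j/ has 1 consonant (> 0) → not permitted
/wi.tnle/ — violates constraint 4: syllable 2 onset /tnl/ has 3 consonants (> 2) → not permitted
/fa/ — σ1 onset /f/, coda /∅/ ok → permitted
/fnli/ — violates constraint 4: syllable 1 onset /fnl/ has 3 consonants (> 2) → not permitted
/tne.swi/ — violates constraint 1: word begins with /t/ → not permitted
/tla/ — violates constraint 1: word begins with /t/ → not permitted
Permitted: /fa/ → 1.

1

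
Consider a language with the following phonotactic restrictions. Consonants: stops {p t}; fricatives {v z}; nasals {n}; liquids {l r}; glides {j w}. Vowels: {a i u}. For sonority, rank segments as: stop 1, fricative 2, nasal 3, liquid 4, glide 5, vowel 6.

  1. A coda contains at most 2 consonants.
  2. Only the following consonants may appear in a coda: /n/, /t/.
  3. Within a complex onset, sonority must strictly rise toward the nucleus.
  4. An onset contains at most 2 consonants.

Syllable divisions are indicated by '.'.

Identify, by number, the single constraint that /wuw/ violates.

2

/wuw/: syllable 1 coda contains /w/, which is not a licensed coda consonant.
This is a violation of constraint 2: "Only the following consonants may appear in a coda: /n/, /t/."
The remaining constraints (1, 3, 4) are satisfied.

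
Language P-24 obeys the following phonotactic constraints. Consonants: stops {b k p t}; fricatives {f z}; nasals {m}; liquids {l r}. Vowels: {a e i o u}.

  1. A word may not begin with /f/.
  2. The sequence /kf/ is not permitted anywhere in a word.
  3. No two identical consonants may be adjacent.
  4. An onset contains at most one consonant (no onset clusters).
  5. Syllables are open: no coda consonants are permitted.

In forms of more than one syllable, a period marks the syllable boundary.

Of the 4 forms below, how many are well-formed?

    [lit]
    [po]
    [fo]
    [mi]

[lit] — violates constraint 5: syllable 1 coda /t/ has 1 consonant (> 0) → ill-formed
[po] — σ1 onset /p/, coda /∅/ ok → well-formed
[fo] — violates constraint 1: word begins with /f/ → ill-formed
[mi] — σ1 onset /m/, coda /∅/ ok → well-formed
Well-formed: [po], [mi] → 2.

2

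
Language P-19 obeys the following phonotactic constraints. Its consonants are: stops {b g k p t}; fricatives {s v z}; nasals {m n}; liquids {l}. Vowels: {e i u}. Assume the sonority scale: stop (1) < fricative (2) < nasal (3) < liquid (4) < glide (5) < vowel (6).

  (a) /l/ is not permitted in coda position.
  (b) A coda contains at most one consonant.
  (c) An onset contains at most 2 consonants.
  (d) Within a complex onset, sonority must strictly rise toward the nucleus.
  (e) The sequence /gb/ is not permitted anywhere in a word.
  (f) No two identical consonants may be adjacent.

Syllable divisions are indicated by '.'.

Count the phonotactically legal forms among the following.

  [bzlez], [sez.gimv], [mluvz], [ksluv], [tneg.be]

0

[bzlez] — violates constraint (c): syllable 1 onset /bzl/ has 3 consonants (> 2) → phonotactically illegal
[sez.gimv] — violates constraint (b): syllable 2 coda /mv/ has 2 consonants (> 1) → phonotactically illegal
[mluvz] — violates constraint (b): syllable 1 coda /vz/ has 2 consonants (> 1) → phonotactically illegal
[ksluv] — violates constraint (c): syllable 1 onset /ksl/ has 3 consonants (> 2) → phonotactically illegal
[tneg.be] — violates constraint (e): contains banned sequence /gb/ → phonotactically illegal
No form is phonotactically legal → 0.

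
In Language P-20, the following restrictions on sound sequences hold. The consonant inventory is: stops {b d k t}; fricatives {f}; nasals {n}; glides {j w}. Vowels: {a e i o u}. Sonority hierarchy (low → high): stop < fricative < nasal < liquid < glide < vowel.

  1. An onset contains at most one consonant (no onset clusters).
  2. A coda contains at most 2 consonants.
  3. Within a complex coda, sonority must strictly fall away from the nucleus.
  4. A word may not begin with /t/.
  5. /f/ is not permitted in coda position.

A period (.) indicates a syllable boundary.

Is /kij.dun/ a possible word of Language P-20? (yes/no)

yes

/kij.dun/ — σ1 onset /k/, coda /j/ ok; σ2 onset /d/, coda /n/ ok → well-formed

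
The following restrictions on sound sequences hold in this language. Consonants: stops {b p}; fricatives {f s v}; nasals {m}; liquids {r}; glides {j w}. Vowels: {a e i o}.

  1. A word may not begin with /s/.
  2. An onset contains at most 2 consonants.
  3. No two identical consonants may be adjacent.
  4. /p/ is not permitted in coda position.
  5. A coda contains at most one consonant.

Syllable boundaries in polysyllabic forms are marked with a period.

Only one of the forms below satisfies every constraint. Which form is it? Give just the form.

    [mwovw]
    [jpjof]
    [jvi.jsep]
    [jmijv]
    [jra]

[mwovw] — violates constraint 5: syllable 1 coda /vw/ has 2 consonants (> 1) → phonotactically illegal
[jpjof] — violates constraint 2: syllable 1 onset /jpj/ has 3 consonants (> 2) → phonotactically illegal
[jvi.jsep] — violates constraint 4: syllable 2 coda contains /p/ → phonotactically illegal
[jmijv] — violates constraint 5: syllable 1 coda /jv/ has 2 consonants (> 1) → phonotactically illegal
[jra] — σ1 onset /jr/ (2C), coda /∅/ ok → phonotactically legal

[jra]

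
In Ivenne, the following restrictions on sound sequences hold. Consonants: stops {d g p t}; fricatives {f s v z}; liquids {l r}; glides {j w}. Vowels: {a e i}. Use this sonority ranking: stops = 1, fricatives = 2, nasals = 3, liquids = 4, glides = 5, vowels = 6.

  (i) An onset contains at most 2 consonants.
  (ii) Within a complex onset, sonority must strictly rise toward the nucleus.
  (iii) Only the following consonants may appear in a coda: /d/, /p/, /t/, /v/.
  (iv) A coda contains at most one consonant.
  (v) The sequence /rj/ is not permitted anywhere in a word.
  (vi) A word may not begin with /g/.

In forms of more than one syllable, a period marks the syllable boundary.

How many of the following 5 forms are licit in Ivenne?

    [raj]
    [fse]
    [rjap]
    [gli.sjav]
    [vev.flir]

[raj] — violates constraint (iii): syllable 1 coda contains /j/, which is not a licensed coda consonant → illicit
[fse] — violates constraint (ii): syllable 1 onset /fs/: /f/ (fricative, 2) → /s/ (fricative, 2) does not rise → illicit
[rjap] — violates constraint (v): contains banned sequence /rj/ → illicit
[gli.sjav] — violates constraint (vi): word begins with /g/ → illicit
[vev.flir] — violates constraint (iii): syllable 2 coda contains /r/, which is not a licensed coda consonant → illicit
No form is licit → 0.

0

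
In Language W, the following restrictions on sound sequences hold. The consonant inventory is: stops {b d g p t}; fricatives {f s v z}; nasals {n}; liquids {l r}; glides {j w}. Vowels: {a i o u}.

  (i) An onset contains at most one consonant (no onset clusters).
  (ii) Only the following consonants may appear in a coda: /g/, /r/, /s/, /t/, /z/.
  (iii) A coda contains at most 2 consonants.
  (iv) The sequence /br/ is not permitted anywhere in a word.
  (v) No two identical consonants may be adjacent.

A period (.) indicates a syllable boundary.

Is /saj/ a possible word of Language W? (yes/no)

/saj/ — violates constraint (ii): syllable 1 coda contains /j/, which is not a licensed coda consonant → illicit

no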